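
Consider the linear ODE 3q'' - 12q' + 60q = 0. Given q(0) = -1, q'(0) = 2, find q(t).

Divide through by 3: q'' - 4q' + 20q = 0.
Characteristic equation r² - 4r + 20 = 0 has discriminant (-4)² - 4·(20) = -64 < 0, so r = 2 ± 4i.
Hence q_h = C1*cos(4*t)*exp(2*t) + C2*exp(2*t)*sin(4*t).
Apply the initial conditions: q(0) = C1 = -1 and q'(0) = 2*C1 + 4*C2 = 2. Solving gives C1 = -1, C2 = 1.

q = exp(2*t)*sin(4*t) - cos(4*t)*exp(2*t)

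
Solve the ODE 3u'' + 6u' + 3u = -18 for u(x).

Divide through by 3: u'' + 2u' + u = -6.
Characteristic equation r² + 2r + 1 = 0 has discriminant (2)² - 4·(1) = 0, so r = -1 is a repeated root.
Hence u_h = (C1 + C2*x)*exp(-x).
For the particular solution try u_p = A0. Substituting and matching coefficients of each power of x gives A0 = -6, so u_p = -6.

u = -6 + C1*exp(-x) + C2*x*exp(-x)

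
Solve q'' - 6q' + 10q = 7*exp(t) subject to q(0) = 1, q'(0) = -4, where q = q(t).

Characteristic equation r² - 6r + 10 = 0 has discriminant (-6)² - 4·(10) = -4 < 0, so r = 3 ± i.
Hence q_h = C1*cos(t)*exp(3*t) + C2*exp(3*t)*sin(t).
Try q_p = A*exp(t). Substituting into the equation and dividing by exp(t) gives A = 7/5, so q_p = 7*exp(t)/5.
General solution: q = 7*exp(t)/5 + C1*cos(t)*exp(3*t) + C2*exp(3*t)*sin(t).
Apply the initial conditions: q(0) = 7/5 + C1 = 1 and q'(0) = 7/5 + C2 + 3*C1 = -4. Solving gives C1 = -2/5, C2 = -21/5.

q = 7*exp(t)/5 - 21*exp(3*t)*sin(t)/5 - 2*cos(t)*exp(3*t)/5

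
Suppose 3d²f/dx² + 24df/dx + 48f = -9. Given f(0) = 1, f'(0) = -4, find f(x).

Divide through by 3: f'' + 8f' + 16f = -3.
Characteristic equation r² + 8r + 16 = 0 has discriminant (8)² - 4·(16) = 0, so r = -4 is a repeated root.
Hence f_h = (C1 + C2*x)*exp(-4*x).
For the particular solution try f_p = A0. Substituting and matching coefficients of each power of x gives A0 = -3/16, so f_p = -3/16.
General solution: f = -3/16 + C1*exp(-4*x) + C2*x*exp(-4*x).
Apply the initial conditions: f(0) = -3/16 + C1 = 1 and f'(0) = C2 - 4*C1 = -4. Solving gives C1 = 19/16, C2 = 3/4.

f = -3/16 + 19*exp(-4*x)/16 + 3*x*exp(-4*x)/4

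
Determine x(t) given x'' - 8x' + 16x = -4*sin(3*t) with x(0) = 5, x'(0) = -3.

x = -96*cos(3*t)/625 - 28*sin(3*t)/625 + 3221*exp(4*t)/625 - 587*t*exp(4*t)/25

Characteristic equation r² - 8r + 16 = 0 has discriminant (-8)² - 4·(16) = 0, so r = 4 is a repeated root.
Hence x_h = (C1 + C2*t)*exp(4*t).
Try x_p = A*cos(3*t) + B*sin(3*t). Substituting and equating the coefficients of cos(3t) and sin(3t) gives A = -96/625, B = -28/625, so x_p = -96*cos(3*t)/625 - 28*sin(3*t)/625.
General solution: x = -96*cos(3*t)/625 - 28*sin(3*t)/625 + C1*exp(4*t) + C2*t*exp(4*t).
Apply the initial conditions: x(0) = -96/625 + C1 = 5 and x'(0) = -84/625 + C2 + 4*C1 = -3. Solving gives C1 = 3221/625, C2 = -587/25.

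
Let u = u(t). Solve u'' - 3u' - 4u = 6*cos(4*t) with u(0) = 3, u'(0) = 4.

Characteristic equation r² - 3r - 4 = 0 factors as (r + 1)(r - 4) = 0, so r = -1, 4.
Hence u_h = C1*exp(-t) + C2*exp(4*t).
Try u_p = A*cos(4*t) + B*sin(4*t). Substituting and equating the coefficients of cos(4t) and sin(4t) gives A = -15/68, B = -9/68, so u_p = -15*cos(4*t)/68 - 9*sin(4*t)/68.
General solution: u = -15*cos(4*t)/68 - 9*sin(4*t)/68 + C1*exp(-t) + C2*exp(4*t).
Apply the initial conditions: u(0) = -15/68 + C1 + C2 = 3 and u'(0) = -9/17 - C1 + 4*C2 = 4. Solving gives C1 = 142/85, C2 = 31/20.

u = -15*cos(4*t)/68 - 9*sin(4*t)/68 + 31*exp(4*t)/20 + 142*exp(-t)/85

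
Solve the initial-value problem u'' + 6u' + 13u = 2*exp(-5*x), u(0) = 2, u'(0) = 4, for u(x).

Characteristic equation r² + 6r + 13 = 0 has discriminant (6)² - 4·(13) = -16 < 0, so r = -3 ± 2i.
Hence u_h = C1*cos(2*x)*exp(-3*x) + C2*exp(-3*x)*sin(2*x).
Try u_p = A*exp(-5*x). Substituting into the equation and dividing by exp(-5*x) gives A = 1/4, so u_p = exp(-5*x)/4.
General solution: u = exp(-5*x)/4 + C1*cos(2*x)*exp(-3*x) + C2*exp(-3*x)*sin(2*x).
Apply the initial conditions: u(0) = 1/4 + C1 = 2 and u'(0) = -5/4 - 3*C1 + 2*C2 = 4. Solving gives C1 = 7/4, C2 = 21/4.

u = exp(-5*x)/4 + 7*cos(2*x)*exp(-3*x)/4 + 21*exp(-3*x)*sin(2*x)/4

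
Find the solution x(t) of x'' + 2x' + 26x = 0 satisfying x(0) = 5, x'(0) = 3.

Characteristic equation r² + 2r + 26 = 0 has discriminant (2)² - 4·(26) = -100 < 0, so r = -1 ± 5i.
Hence x_h = C1*cos(5*t)*exp(-t) + C2*exp(-t)*sin(5*t).
Apply the initial conditions: x(0) = C1 = 5 and x'(0) = -C1 + 5*C2 = 3. Solving gives C1 = 5, C2 = 8/5.

x = 5*cos(5*t)*exp(-t) + 8*exp(-t)*sin(5*t)/5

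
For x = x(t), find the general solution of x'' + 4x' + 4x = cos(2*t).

Characteristic equation r² + 4r + 4 = 0 has discriminant (4)² - 4·(4) = 0, so r = -2 is a repeated root.
Hence x_h = (C1 + C2*t)*exp(-2*t).
Try x_p = A*cos(2*t) + B*sin(2*t). Substituting and equating the coefficients of cos(2t) and sin(2t) gives A = 0, B = 1/8, so x_p = sin(2*t)/8.

x = sin(2*t)/8 + C1*exp(-2*t) + C2*t*exp(-2*t)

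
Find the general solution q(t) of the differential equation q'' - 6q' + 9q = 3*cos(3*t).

q = -sin(3*t)/6 + C1*exp(3*t) + C2*t*exp(3*t)

Characteristic equation r² - 6r + 9 = 0 has discriminant (-6)² - 4·(9) = 0, so r = 3 is a repeated root.
Hence q_h = (C1 + C2*t)*exp(3*t).
Try q_p = A*cos(3*t) + B*sin(3*t). Substituting and equating the coefficients of cos(3t) and sin(3t) gives A = 0, B = -1/6, so q_p = -sin(3*t)/6.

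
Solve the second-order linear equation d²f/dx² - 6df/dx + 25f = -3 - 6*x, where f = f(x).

f = -111/625 - 6*x/25 + C1*cos(4*x)*exp(3*x) + C2*exp(3*x)*sin(4*x)

Characteristic equation r² - 6r + 25 = 0 has discriminant (-6)² - 4·(25) = -64 < 0, so r = 3 ± 4i.
Hence f_h = C1*cos(4*x)*exp(3*x) + C2*exp(3*x)*sin(4*x).
For the particular solution try f_p = A0 + A1*x. Substituting and matching coefficients of each power of x gives A0 = -111/625, A1 = -6/25, so f_p = -111/625 - 6*x/25.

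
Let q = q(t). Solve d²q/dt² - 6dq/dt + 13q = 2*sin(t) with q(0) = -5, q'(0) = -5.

q = cos(t)/15 + 2*sin(t)/15 - 76*cos(2*t)*exp(3*t)/15 + 151*exp(3*t)*sin(2*t)/30

Characteristic equation r² - 6r + 13 = 0 has discriminant (-6)² - 4·(13) = -16 < 0, so r = 3 ± 2i.
Hence q_h = C1*cos(2*t)*exp(3*t) + C2*exp(3*t)*sin(2*t).
Try q_p = A*cos(t) + B*sin(t). Substituting and equating the coefficients of cos(t) and sin(t) gives A = 1/15, B = 2/15, so q_p = cos(t)/15 + 2*sin(t)/15.
General solution: q = cos(t)/15 + 2*sin(t)/15 + C1*cos(2*t)*exp(3*t) + C2*exp(3*t)*sin(2*t).
Apply the initial conditions: q(0) = 1/15 + C1 = -5 and q'(0) = 2/15 + 2*C2 + 3*C1 = -5. Solving gives C1 = -76/15, C2 = 151/30.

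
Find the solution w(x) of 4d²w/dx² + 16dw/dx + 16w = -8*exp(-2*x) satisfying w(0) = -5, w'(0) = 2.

Divide through by 4: w'' + 4w' + 4w = -2*exp(-2*x).
Characteristic equation r² + 4r + 4 = 0 has discriminant (4)² - 4·(4) = 0, so r = -2 is a repeated root.
Hence w_h = (C1 + C2*x)*exp(-2*x).
Since exp(-2*x) solves the homogeneous equation (r = -2 is a root of multiplicity 2), multiply the trial by x^2. Try w_p = A*x^2*exp(-2*x). Substituting into the equation and dividing by exp(-2*x) gives A = -1, so w_p = -x^2*exp(-2*x).
General solution: w = C1*exp(-2*x) - x^2*exp(-2*x) + C2*x*exp(-2*x).
Apply the initial conditions: w(0) = C1 = -5 and w'(0) = C2 - 2*C1 = 2. Solving gives C1 = -5, C2 = -8.

w = -5*exp(-2*x) - x**2*exp(-2*x) - 8*x*exp(-2*x)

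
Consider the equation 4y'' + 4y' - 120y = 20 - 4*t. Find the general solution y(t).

y = -149/900 + t/30 + C1*exp(-6*t) + C2*exp(5*t)

Divide through by 4: y'' + y' - 30y = 5 - t.
Characteristic equation r² + r - 30 = 0 factors as (r + 6)(r - 5) = 0, so r = -6, 5.
Hence y_h = C1*exp(-6*t) + C2*exp(5*t).
For the particular solution try y_p = A0 + A1*t. Substituting and matching coefficients of each power of t gives A0 = -149/900, A1 = 1/30, so y_p = -149/900 + t/30.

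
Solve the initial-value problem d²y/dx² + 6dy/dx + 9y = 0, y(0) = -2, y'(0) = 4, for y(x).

y = -2*exp(-3*x) - 2*x*exp(-3*x)

Characteristic equation r² + 6r + 9 = 0 has discriminant (6)² - 4·(9) = 0, so r = -3 is a repeated root.
Hence y_h = (C1 + C2*x)*exp(-3*x).
Apply the initial conditions: y(0) = C1 = -2 and y'(0) = C2 - 3*C1 = 4. Solving gives C1 = -2, C2 = -2.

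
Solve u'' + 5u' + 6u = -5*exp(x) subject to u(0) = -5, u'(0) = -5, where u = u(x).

Characteristic equation r² + 5r + 6 = 0 factors as (r + 2)(r + 3) = 0, so r = -2, -3.
Hence u_h = C1*exp(-2*x) + C2*exp(-3*x).
Try u_p = A*exp(x). Substituting into the equation and dividing by exp(x) gives A = -5/12, so u_p = -5*exp(x)/12.
General solution: u = -5*exp(x)/12 + C1*exp(-2*x) + C2*exp(-3*x).
Apply the initial conditions: u(0) = -5/12 + C1 + C2 = -5 and u'(0) = -5/12 - 3*C2 - 2*C1 = -5. Solving gives C1 = -55/3, C2 = 55/4.

u = -55*exp(-2*x)/3 - 5*exp(x)/12 + 55*exp(-3*x)/4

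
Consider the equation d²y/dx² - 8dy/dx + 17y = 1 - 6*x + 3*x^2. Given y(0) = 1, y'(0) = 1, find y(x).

y = -245/4913 - 54*x/289 + 3*x**2/17 - 14801*exp(4*x)*sin(x)/4913 + 5158*cos(x)*exp(4*x)/4913

Characteristic equation r² - 8r + 17 = 0 has discriminant (-8)² - 4·(17) = -4 < 0, so r = 4 ± i.
Hence y_h = C1*cos(x)*exp(4*x) + C2*exp(4*x)*sin(x).
For the particular solution try y_p = A0 + A1*x + A2*x^2. Substituting and matching coefficients of each power of x gives A0 = -245/4913, A1 = -54/289, A2 = 3/17, so y_p = -245/4913 - 54*x/289 + 3*x^2/17.
General solution: y = -245/4913 - 54*x/289 + 3*x^2/17 + C1*cos(x)*exp(4*x) + C2*exp(4*x)*sin(x).
Apply the initial conditions: y(0) = -245/4913 + C1 = 1 and y'(0) = -54/289 + C2 + 4*C1 = 1. Solving gives C1 = 5158/4913, C2 = -14801/4913.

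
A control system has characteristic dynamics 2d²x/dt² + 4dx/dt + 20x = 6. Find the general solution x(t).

x = 3/10 + C1*cos(3*t)*exp(-t) + C2*exp(-t)*sin(3*t)

Divide through by 2: x'' + 2x' + 10x = 3.
Characteristic equation r² + 2r + 10 = 0 has discriminant (2)² - 4·(10) = -36 < 0, so r = -1 ± 3i.
Hence x_h = C1*cos(3*t)*exp(-t) + C2*exp(-t)*sin(3*t).
For the particular solution try x_p = A0. Substituting and matching coefficients of each power of t gives A0 = 3/10, so x_p = 3/10.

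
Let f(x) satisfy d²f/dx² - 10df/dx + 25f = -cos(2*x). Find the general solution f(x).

Characteristic equation r² - 10r + 25 = 0 has discriminant (-10)² - 4·(25) = 0, so r = 5 is a repeated root.
Hence f_h = (C1 + C2*x)*exp(5*x).
Try f_p = A*cos(2*x) + B*sin(2*x). Substituting and equating the coefficients of cos(2x) and sin(2x) gives A = -21/841, B = 20/841, so f_p = -21*cos(2*x)/841 + 20*sin(2*x)/841.

f = -21*cos(2*x)/841 + 20*sin(2*x)/841 + C1*exp(5*x) + C2*x*exp(5*x)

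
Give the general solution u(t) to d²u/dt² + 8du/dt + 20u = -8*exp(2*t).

u = -exp(2*t)/5 + C1*cos(2*t)*exp(-4*t) + C2*exp(-4*t)*sin(2*t)

Characteristic equation r² + 8r + 20 = 0 has discriminant (8)² - 4·(20) = -16 < 0, so r = -4 ± 2i.
Hence u_h = C1*cos(2*t)*exp(-4*t) + C2*exp(-4*t)*sin(2*t).
Try u_p = A*exp(2*t). Substituting into the equation and dividing by exp(2*t) gives A = -1/5, so u_p = -exp(2*t)/5.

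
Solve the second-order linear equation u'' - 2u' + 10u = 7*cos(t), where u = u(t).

u = -14*sin(t)/85 + 63*cos(t)/85 + C1*cos(3*t)*exp(t) + C2*exp(t)*sin(3*t)

Characteristic equation r² - 2r + 10 = 0 has discriminant (-2)² - 4·(10) = -36 < 0, so r = 1 ± 3i.
Hence u_h = C1*cos(3*t)*exp(t) + C2*exp(t)*sin(3*t).
Try u_p = A*cos(t) + B*sin(t). Substituting and equating the coefficients of cos(t) and sin(t) gives A = 63/85, B = -14/85, so u_p = -14*sin(t)/85 + 63*cos(t)/85.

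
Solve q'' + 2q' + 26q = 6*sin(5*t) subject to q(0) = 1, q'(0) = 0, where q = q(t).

q = -60*cos(5*t)/101 + 6*sin(5*t)/101 + 131*exp(-t)*sin(5*t)/505 + 161*cos(5*t)*exp(-t)/101

Characteristic equation r² + 2r + 26 = 0 has discriminant (2)² - 4·(26) = -100 < 0, so r = -1 ± 5i.
Hence q_h = C1*cos(5*t)*exp(-t) + C2*exp(-t)*sin(5*t).
Try q_p = A*cos(5*t) + B*sin(5*t). Substituting and equating the coefficients of cos(5t) and sin(5t) gives A = -60/101, B = 6/101, so q_p = -60*cos(5*t)/101 + 6*sin(5*t)/101.
General solution: q = -60*cos(5*t)/101 + 6*sin(5*t)/101 + C1*cos(5*t)*exp(-t) + C2*exp(-t)*sin(5*t).
Apply the initial conditions: q(0) = -60/101 + C1 = 1 and q'(0) = 30/101 - C1 + 5*C2 = 0. Solving gives C1 = 161/101, C2 = 131/505.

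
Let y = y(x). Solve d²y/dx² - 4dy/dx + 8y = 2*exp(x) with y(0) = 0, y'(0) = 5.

Characteristic equation r² - 4r + 8 = 0 has discriminant (-4)² - 4·(8) = -16 < 0, so r = 2 ± 2i.
Hence y_h = C1*cos(2*x)*exp(2*x) + C2*exp(2*x)*sin(2*x).
Try y_p = A*exp(x). Substituting into the equation and dividing by exp(x) gives A = 2/5, so y_p = 2*exp(x)/5.
General solution: y = 2*exp(x)/5 + C1*cos(2*x)*exp(2*x) + C2*exp(2*x)*sin(2*x).
Apply the initial conditions: y(0) = 2/5 + C1 = 0 and y'(0) = 2/5 + 2*C1 + 2*C2 = 5. Solving gives C1 = -2/5, C2 = 27/10.

y = 2*exp(x)/5 - 2*cos(2*x)*exp(2*x)/5 + 27*exp(2*x)*sin(2*x)/10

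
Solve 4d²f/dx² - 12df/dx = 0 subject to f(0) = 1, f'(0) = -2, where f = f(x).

Divide through by 4: f'' - 3f' = 0.
Characteristic equation r² - 3r = 0 factors as (r - 3)r = 0, so r = 3, 0.
Hence f_h = C1*exp(3*x) + C2.
Apply the initial conditions: f(0) = C1 + C2 = 1 and f'(0) = 3*C1 = -2. Solving gives C1 = -2/3, C2 = 5/3.

f = 5/3 - 2*exp(3*x)/3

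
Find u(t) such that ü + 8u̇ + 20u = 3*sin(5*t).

Characteristic equation r² + 8r + 20 = 0 has discriminant (8)² - 4·(20) = -16 < 0, so r = -4 ± 2i.
Hence u_h = C1*cos(2*t)*exp(-4*t) + C2*exp(-4*t)*sin(2*t).
Try u_p = A*cos(5*t) + B*sin(5*t). Substituting and equating the coefficients of cos(5t) and sin(5t) gives A = -24/325, B = -3/325, so u_p = -24*cos(5*t)/325 - 3*sin(5*t)/325.

u = -24*cos(5*t)/325 - 3*sin(5*t)/325 + C1*cos(2*t)*exp(-4*t) + C2*exp(-4*t)*sin(2*t)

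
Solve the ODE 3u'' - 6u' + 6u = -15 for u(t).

Divide through by 3: u'' - 2u' + 2u = -5.
Characteristic equation r² - 2r + 2 = 0 has discriminant (-2)² - 4·(2) = -4 < 0, so r = 1 ± i.
Hence u_h = C1*cos(t)*exp(t) + C2*exp(t)*sin(t).
For the particular solution try u_p = A0. Substituting and matching coefficients of each power of t gives A0 = -5/2, so u_p = -5/2.

u = -5/2 + C1*cos(t)*exp(t) + C2*exp(t)*sin(t)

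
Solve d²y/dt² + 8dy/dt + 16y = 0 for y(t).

Characteristic equation r² + 8r + 16 = 0 has discriminant (8)² - 4·(16) = 0, so r = -4 is a repeated root.
Hence y_h = (C1 + C2*t)*exp(-4*t).

y = C1*exp(-4*t) + C2*t*exp(-4*t)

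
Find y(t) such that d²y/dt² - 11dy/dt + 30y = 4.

Characteristic equation r² - 11r + 30 = 0 factors as (r - 6)(r - 5) = 0, so r = 6, 5.
Hence y_h = C1*exp(6*t) + C2*exp(5*t).
For the particular solution try y_p = A0. Substituting and matching coefficients of each power of t gives A0 = 2/15, so y_p = 2/15.

y = 2/15 + C1*exp(6*t) + C2*exp(5*t)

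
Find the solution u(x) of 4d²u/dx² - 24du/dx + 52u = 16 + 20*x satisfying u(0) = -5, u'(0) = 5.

Divide through by 4: u'' - 6u' + 13u = 4 + 5*x.
Characteristic equation r² - 6r + 13 = 0 has discriminant (-6)² - 4·(13) = -16 < 0, so r = 3 ± 2i.
Hence u_h = C1*cos(2*x)*exp(3*x) + C2*exp(3*x)*sin(2*x).
For the particular solution try u_p = A0 + A1*x. Substituting and matching coefficients of each power of x gives A0 = 82/169, A1 = 5/13, so u_p = 82/169 + 5*x/13.
General solution: u = 82/169 + 5*x/13 + C1*cos(2*x)*exp(3*x) + C2*exp(3*x)*sin(2*x).
Apply the initial conditions: u(0) = 82/169 + C1 = -5 and u'(0) = 5/13 + 2*C2 + 3*C1 = 5. Solving gives C1 = -927/169, C2 = 3561/338.

u = 82/169 + 5*x/13 - 927*cos(2*x)*exp(3*x)/169 + 3561*exp(3*x)*sin(2*x)/338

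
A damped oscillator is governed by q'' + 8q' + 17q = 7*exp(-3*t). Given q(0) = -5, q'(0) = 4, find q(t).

Characteristic equation r² + 8r + 17 = 0 has discriminant (8)² - 4·(17) = -4 < 0, so r = -4 ± i.
Hence q_h = C1*cos(t)*exp(-4*t) + C2*exp(-4*t)*sin(t).
Try q_p = A*exp(-3*t). Substituting into the equation and dividing by exp(-3*t) gives A = 7/2, so q_p = 7*exp(-3*t)/2.
General solution: q = 7*exp(-3*t)/2 + C1*cos(t)*exp(-4*t) + C2*exp(-4*t)*sin(t).
Apply the initial conditions: q(0) = 7/2 + C1 = -5 and q'(0) = -21/2 + C2 - 4*C1 = 4. Solving gives C1 = -17/2, C2 = -39/2.

q = 7*exp(-3*t)/2 - 39*exp(-4*t)*sin(t)/2 - 17*cos(t)*exp(-4*t)/2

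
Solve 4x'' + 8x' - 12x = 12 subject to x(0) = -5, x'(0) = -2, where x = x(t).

x = -1 - 7*exp(t)/2 - exp(-3*t)/2

Divide through by 4: x'' + 2x' - 3x = 3.
Characteristic equation r² + 2r - 3 = 0 factors as (r + 3)(r - 1) = 0, so r = -3, 1.
Hence x_h = C1*exp(-3*t) + C2*exp(t).
For the particular solution try x_p = A0. Substituting and matching coefficients of each power of t gives A0 = -1, so x_p = -1.
General solution: x = -1 + C1*exp(-3*t) + C2*exp(t).
Apply the initial conditions: x(0) = -1 + C1 + C2 = -5 and x'(0) = C2 - 3*C1 = -2. Solving gives C1 = -1/2, C2 = -7/2.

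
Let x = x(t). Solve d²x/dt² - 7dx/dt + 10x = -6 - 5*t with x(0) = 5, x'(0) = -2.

x = -19/20 - 67*exp(5*t)/15 - t/2 + 125*exp(2*t)/12

Characteristic equation r² - 7r + 10 = 0 factors as (r - 2)(r - 5) = 0, so r = 2, 5.
Hence x_h = C1*exp(2*t) + C2*exp(5*t).
For the particular solution try x_p = A0 + A1*t. Substituting and matching coefficients of each power of t gives A0 = -19/20, A1 = -1/2, so x_p = -19/20 - t/2.
General solution: x = -19/20 - t/2 + C1*exp(2*t) + C2*exp(5*t).
Apply the initial conditions: x(0) = -19/20 + C1 + C2 = 5 and x'(0) = -1/2 + 2*C1 + 5*C2 = -2. Solving gives C1 = 125/12, C2 = -67/15.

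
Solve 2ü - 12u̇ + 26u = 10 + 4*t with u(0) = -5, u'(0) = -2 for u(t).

Divide through by 2: u'' - 6u' + 13u = 5 + 2*t.
Characteristic equation r² - 6r + 13 = 0 has discriminant (-6)² - 4·(13) = -16 < 0, so r = 3 ± 2i.
Hence u_h = C1*cos(2*t)*exp(3*t) + C2*exp(3*t)*sin(2*t).
For the particular solution try u_p = A0 + A1*t. Substituting and matching coefficients of each power of t gives A0 = 77/169, A1 = 2/13, so u_p = 77/169 + 2*t/13.
General solution: u = 77/169 + 2*t/13 + C1*cos(2*t)*exp(3*t) + C2*exp(3*t)*sin(2*t).
Apply the initial conditions: u(0) = 77/169 + C1 = -5 and u'(0) = 2/13 + 2*C2 + 3*C1 = -2. Solving gives C1 = -922/169, C2 = 1201/169.

u = 77/169 + 2*t/13 - 922*cos(2*t)*exp(3*t)/169 + 1201*exp(3*t)*sin(2*t)/169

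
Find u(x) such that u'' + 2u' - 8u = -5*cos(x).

u = -2*sin(x)/17 + 9*cos(x)/17 + C1*exp(-4*x) + C2*exp(2*x)

Characteristic equation r² + 2r - 8 = 0 factors as (r + 4)(r - 2) = 0, so r = -4, 2.
Hence u_h = C1*exp(-4*x) + C2*exp(2*x).
Try u_p = A*cos(x) + B*sin(x). Substituting and equating the coefficients of cos(x) and sin(x) gives A = 9/17, B = -2/17, so u_p = -2*sin(x)/17 + 9*cos(x)/17.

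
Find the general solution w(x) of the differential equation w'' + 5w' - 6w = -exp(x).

w = C1*exp(x) + C2*exp(-6*x) - x*exp(x)/7

Characteristic equation r² + 5r - 6 = 0 factors as (r - 1)(r + 6) = 0, so r = 1, -6.
Hence w_h = C1*exp(x) + C2*exp(-6*x).
Since exp(x) solves the homogeneous equation (r = 1 is a root of multiplicity 1), multiply the trial by x. Try w_p = A*x*exp(x). Substituting into the equation and dividing by exp(x) gives A = -1/7, so w_p = -x*exp(x)/7.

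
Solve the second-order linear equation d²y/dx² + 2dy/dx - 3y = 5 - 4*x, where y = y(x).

Characteristic equation r² + 2r - 3 = 0 factors as (r + 3)(r - 1) = 0, so r = -3, 1.
Hence y_h = C1*exp(-3*x) + C2*exp(x).
For the particular solution try y_p = A0 + A1*x. Substituting and matching coefficients of each power of x gives A0 = -7/9, A1 = 4/3, so y_p = -7/9 + 4*x/3.

y = -7/9 + 4*x/3 + C1*exp(-3*x) + C2*exp(x)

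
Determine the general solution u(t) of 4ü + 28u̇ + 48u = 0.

u = C1*exp(-4*t) + C2*exp(-3*t)

Divide through by 4: u'' + 7u' + 12u = 0.
Characteristic equation r² + 7r + 12 = 0 factors as (r + 4)(r + 3) = 0, so r = -4, -3.
Hence u_h = C1*exp(-4*t) + C2*exp(-3*t).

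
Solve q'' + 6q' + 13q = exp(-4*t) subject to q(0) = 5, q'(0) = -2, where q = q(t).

Characteristic equation r² + 6r + 13 = 0 has discriminant (6)² - 4·(13) = -16 < 0, so r = -3 ± 2i.
Hence q_h = C1*cos(2*t)*exp(-3*t) + C2*exp(-3*t)*sin(2*t).
Try q_p = A*exp(-4*t). Substituting into the equation and dividing by exp(-4*t) gives A = 1/5, so q_p = exp(-4*t)/5.
General solution: q = exp(-4*t)/5 + C1*cos(2*t)*exp(-3*t) + C2*exp(-3*t)*sin(2*t).
Apply the initial conditions: q(0) = 1/5 + C1 = 5 and q'(0) = -4/5 - 3*C1 + 2*C2 = -2. Solving gives C1 = 24/5, C2 = 33/5.

q = exp(-4*t)/5 + 24*cos(2*t)*exp(-3*t)/5 + 33*exp(-3*t)*sin(2*t)/5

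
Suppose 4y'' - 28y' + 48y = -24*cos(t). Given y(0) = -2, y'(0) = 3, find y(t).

y = -46*exp(3*t)/5 - 33*cos(t)/85 + 21*sin(t)/85 + 129*exp(4*t)/17

Divide through by 4: y'' - 7y' + 12y = -6*cos(t).
Characteristic equation r² - 7r + 12 = 0 factors as (r - 4)(r - 3) = 0, so r = 4, 3.
Hence y_h = C1*exp(4*t) + C2*exp(3*t).
Try y_p = A*cos(t) + B*sin(t). Substituting and equating the coefficients of cos(t) and sin(t) gives A = -33/85, B = 21/85, so y_p = -33*cos(t)/85 + 21*sin(t)/85.
General solution: y = -33*cos(t)/85 + 21*sin(t)/85 + C1*exp(4*t) + C2*exp(3*t).
Apply the initial conditions: y(0) = -33/85 + C1 + C2 = -2 and y'(0) = 21/85 + 3*C2 + 4*C1 = 3. Solving gives C1 = 129/17, C2 = -46/5.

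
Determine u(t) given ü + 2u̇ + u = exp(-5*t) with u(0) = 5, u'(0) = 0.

Characteristic equation r² + 2r + 1 = 0 has discriminant (2)² - 4·(1) = 0, so r = -1 is a repeated root.
Hence u_h = (C1 + C2*t)*exp(-t).
Try u_p = A*exp(-5*t). Substituting into the equation and dividing by exp(-5*t) gives A = 1/16, so u_p = exp(-5*t)/16.
General solution: u = exp(-5*t)/16 + C1*exp(-t) + C2*t*exp(-t).
Apply the initial conditions: u(0) = 1/16 + C1 = 5 and u'(0) = -5/16 + C2 - C1 = 0. Solving gives C1 = 79/16, C2 = 21/4.

u = exp(-5*t)/16 + 79*exp(-t)/16 + 21*t*exp(-t)/4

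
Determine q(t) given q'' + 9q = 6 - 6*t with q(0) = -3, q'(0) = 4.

Characteristic equation r² + 9 = 0 has discriminant (0)² - 4·(9) = -36 < 0, so r = ± 3i.
Hence q_h = C1*cos(3*t) + C2*sin(3*t).
For the particular solution try q_p = A0 + A1*t. Substituting and matching coefficients of each power of t gives A0 = 2/3, A1 = -2/3, so q_p = 2/3 - 2*t/3.
General solution: q = 2/3 - 2*t/3 + C1*cos(3*t) + C2*sin(3*t).
Apply the initial conditions: q(0) = 2/3 + C1 = -3 and q'(0) = -2/3 + 3*C2 = 4. Solving gives C1 = -11/3, C2 = 14/9.

q = 2/3 - 11*cos(3*t)/3 - 2*t/3 + 14*sin(3*t)/9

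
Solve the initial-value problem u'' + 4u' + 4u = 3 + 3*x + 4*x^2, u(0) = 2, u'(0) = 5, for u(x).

Characteristic equation r² + 4r + 4 = 0 has discriminant (4)² - 4·(4) = 0, so r = -2 is a repeated root.
Hence u_h = (C1 + C2*x)*exp(-2*x).
For the particular solution try u_p = A0 + A1*x + A2*x^2. Substituting and matching coefficients of each power of x gives A0 = 3/2, A1 = -5/4, A2 = 1, so u_p = 3/2 + x^2 - 5*x/4.
General solution: u = 3/2 + x^2 - 5*x/4 + C1*exp(-2*x) + C2*x*exp(-2*x).
Apply the initial conditions: u(0) = 3/2 + C1 = 2 and u'(0) = -5/4 + C2 - 2*C1 = 5. Solving gives C1 = 1/2, C2 = 29/4.

u = 3/2 + x**2 + exp(-2*x)/2 - 5*x/4 + 29*x*exp(-2*x)/4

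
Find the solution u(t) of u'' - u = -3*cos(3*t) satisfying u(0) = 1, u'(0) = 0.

u = 3*cos(3*t)/10 + 7*exp(t)/20 + 7*exp(-t)/20

Characteristic equation r² - 1 = 0 factors as (r - 1)(r + 1) = 0, so r = 1, -1.
Hence u_h = C1*exp(t) + C2*exp(-t).
Try u_p = A*cos(3*t) + B*sin(3*t). Substituting and equating the coefficients of cos(3t) and sin(3t) gives A = 3/10, B = 0, so u_p = 3*cos(3*t)/10.
General solution: u = 3*cos(3*t)/10 + C1*exp(t) + C2*exp(-t).
Apply the initial conditions: u(0) = 3/10 + C1 + C2 = 1 and u'(0) = C1 - C2 = 0. Solving gives C1 = 7/20, C2 = 7/20.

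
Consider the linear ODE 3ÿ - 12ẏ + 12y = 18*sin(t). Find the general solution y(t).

y = 18*sin(t)/25 + 24*cos(t)/25 + C1*exp(2*t) + C2*t*exp(2*t)

Divide through by 3: y'' - 4y' + 4y = 6*sin(t).
Characteristic equation r² - 4r + 4 = 0 has discriminant (-4)² - 4·(4) = 0, so r = 2 is a repeated root.
Hence y_h = (C1 + C2*t)*exp(2*t).
Try y_p = A*cos(t) + B*sin(t). Substituting and equating the coefficients of cos(t) and sin(t) gives A = 24/25, B = 18/25, so y_p = 18*sin(t)/25 + 24*cos(t)/25.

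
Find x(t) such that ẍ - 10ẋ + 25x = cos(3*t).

x = -15*sin(3*t)/578 + 4*cos(3*t)/289 + C1*exp(5*t) + C2*t*exp(5*t)

Characteristic equation r² - 10r + 25 = 0 has discriminant (-10)² - 4·(25) = 0, so r = 5 is a repeated root.
Hence x_h = (C1 + C2*t)*exp(5*t).
Try x_p = A*cos(3*t) + B*sin(3*t). Substituting and equating the coefficients of cos(3t) and sin(3t) gives A = 4/289, B = -15/578, so x_p = -15*sin(3*t)/578 + 4*cos(3*t)/289.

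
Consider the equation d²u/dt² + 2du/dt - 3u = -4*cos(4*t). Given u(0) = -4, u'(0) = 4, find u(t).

Characteristic equation r² + 2r - 3 = 0 factors as (r - 1)(r + 3) = 0, so r = 1, -3.
Hence u_h = C1*exp(t) + C2*exp(-3*t).
Try u_p = A*cos(4*t) + B*sin(4*t). Substituting and equating the coefficients of cos(4t) and sin(4t) gives A = 76/425, B = -32/425, so u_p = -32*sin(4*t)/425 + 76*cos(4*t)/425.
General solution: u = -32*sin(4*t)/425 + 76*cos(4*t)/425 + C1*exp(t) + C2*exp(-3*t).
Apply the initial conditions: u(0) = 76/425 + C1 + C2 = -4 and u'(0) = -128/425 + C1 - 3*C2 = 4. Solving gives C1 = -35/17, C2 = -53/25.

u = -53*exp(-3*t)/25 - 35*exp(t)/17 - 32*sin(4*t)/425 + 76*cos(4*t)/425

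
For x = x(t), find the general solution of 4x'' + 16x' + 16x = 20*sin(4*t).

x = -3*sin(4*t)/20 - cos(4*t)/5 + C1*exp(-2*t) + C2*t*exp(-2*t)

Divide through by 4: x'' + 4x' + 4x = 5*sin(4*t).
Characteristic equation r² + 4r + 4 = 0 has discriminant (4)² - 4·(4) = 0, so r = -2 is a repeated root.
Hence x_h = (C1 + C2*t)*exp(-2*t).
Try x_p = A*cos(4*t) + B*sin(4*t). Substituting and equating the coefficients of cos(4t) and sin(4t) gives A = -1/5, B = -3/20, so x_p = -3*sin(4*t)/20 - cos(4*t)/5.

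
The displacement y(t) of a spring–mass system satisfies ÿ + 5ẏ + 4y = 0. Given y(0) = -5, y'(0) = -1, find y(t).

Characteristic equation r² + 5r + 4 = 0 factors as (r + 1)(r + 4) = 0, so r = -1, -4.
Hence y_h = C1*exp(-t) + C2*exp(-4*t).
Apply the initial conditions: y(0) = C1 + C2 = -5 and y'(0) = -C1 - 4*C2 = -1. Solving gives C1 = -7, C2 = 2.

y = -7*exp(-t) + 2*exp(-4*t)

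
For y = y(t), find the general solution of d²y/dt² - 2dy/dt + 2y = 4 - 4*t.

y = -2*t + C1*cos(t)*exp(t) + C2*exp(t)*sin(t)

Characteristic equation r² - 2r + 2 = 0 has discriminant (-2)² - 4·(2) = -4 < 0, so r = 1 ± i.
Hence y_h = C1*cos(t)*exp(t) + C2*exp(t)*sin(t).
For the particular solution try y_p = A0 + A1*t. Substituting and matching coefficients of each power of t gives A0 = 0, A1 = -2, so y_p = -2*t.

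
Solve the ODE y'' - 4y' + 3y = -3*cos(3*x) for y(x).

Characteristic equation r² - 4r + 3 = 0 factors as (r - 3)(r - 1) = 0, so r = 3, 1.
Hence y_h = C1*exp(3*x) + C2*exp(x).
Try y_p = A*cos(3*x) + B*sin(3*x). Substituting and equating the coefficients of cos(3x) and sin(3x) gives A = 1/10, B = 1/5, so y_p = sin(3*x)/5 + cos(3*x)/10.

y = sin(3*x)/5 + cos(3*x)/10 + C1*exp(3*x) + C2*exp(x)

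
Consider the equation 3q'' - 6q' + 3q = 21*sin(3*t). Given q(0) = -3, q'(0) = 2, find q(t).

q = -171*exp(t)/50 - 14*sin(3*t)/25 + 21*cos(3*t)/50 + 71*t*exp(t)/10

Divide through by 3: q'' - 2q' + q = 7*sin(3*t).
Characteristic equation r² - 2r + 1 = 0 has discriminant (-2)² - 4·(1) = 0, so r = 1 is a repeated root.
Hence q_h = (C1 + C2*t)*exp(t).
Try q_p = A*cos(3*t) + B*sin(3*t). Substituting and equating the coefficients of cos(3t) and sin(3t) gives A = 21/50, B = -14/25, so q_p = -14*sin(3*t)/25 + 21*cos(3*t)/50.
General solution: q = -14*sin(3*t)/25 + 21*cos(3*t)/50 + C1*exp(t) + C2*t*exp(t).
Apply the initial conditions: q(0) = 21/50 + C1 = -3 and q'(0) = -42/25 + C1 + C2 = 2. Solving gives C1 = -171/50, C2 = 71/10.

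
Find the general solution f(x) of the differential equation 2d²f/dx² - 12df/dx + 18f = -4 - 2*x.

Divide through by 2: f'' - 6f' + 9f = -2 - x.
Characteristic equation r² - 6r + 9 = 0 has discriminant (-6)² - 4·(9) = 0, so r = 3 is a repeated root.
Hence f_h = (C1 + C2*x)*exp(3*x).
For the particular solution try f_p = A0 + A1*x. Substituting and matching coefficients of each power of x gives A0 = -8/27, A1 = -1/9, so f_p = -8/27 - x/9.

f = -8/27 - x/9 + C1*exp(3*x) + C2*x*exp(3*x)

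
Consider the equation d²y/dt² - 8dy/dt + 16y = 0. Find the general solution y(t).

y = C1*exp(4*t) + C2*t*exp(4*t)

Characteristic equation r² - 8r + 16 = 0 has discriminant (-8)² - 4·(16) = 0, so r = 4 is a repeated root.
Hence y_h = (C1 + C2*t)*exp(4*t).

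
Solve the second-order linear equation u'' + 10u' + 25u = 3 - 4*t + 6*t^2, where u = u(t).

Characteristic equation r² + 10r + 25 = 0 has discriminant (10)² - 4·(25) = 0, so r = -5 is a repeated root.
Hence u_h = (C1 + C2*t)*exp(-5*t).
For the particular solution try u_p = A0 + A1*t + A2*t^2. Substituting and matching coefficients of each power of t gives A0 = 151/625, A1 = -44/125, A2 = 6/25, so u_p = 151/625 - 44*t/125 + 6*t^2/25.

u = 151/625 - 44*t/125 + 6*t**2/25 + C1*exp(-5*t) + C2*t*exp(-5*t)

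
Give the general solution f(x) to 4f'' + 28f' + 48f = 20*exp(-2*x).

Divide through by 4: f'' + 7f' + 12f = 5*exp(-2*x).
Characteristic equation r² + 7r + 12 = 0 factors as (r + 3)(r + 4) = 0, so r = -3, -4.
Hence f_h = C1*exp(-3*x) + C2*exp(-4*x).
Try f_p = A*exp(-2*x). Substituting into the equation and dividing by exp(-2*x) gives A = 5/2, so f_p = 5*exp(-2*x)/2.

f = 5*exp(-2*x)/2 + C1*exp(-3*x) + C2*exp(-4*x)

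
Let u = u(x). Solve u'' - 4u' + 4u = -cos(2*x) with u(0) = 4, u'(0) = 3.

u = 4*exp(2*x) + sin(2*x)/8 - 21*x*exp(2*x)/4

Characteristic equation r² - 4r + 4 = 0 has discriminant (-4)² - 4·(4) = 0, so r = 2 is a repeated root.
Hence u_h = (C1 + C2*x)*exp(2*x).
Try u_p = A*cos(2*x) + B*sin(2*x). Substituting and equating the coefficients of cos(2x) and sin(2x) gives A = 0, B = 1/8, so u_p = sin(2*x)/8.
General solution: u = sin(2*x)/8 + C1*exp(2*x) + C2*x*exp(2*x).
Apply the initial conditions: u(0) = C1 = 4 and u'(0) = 1/4 + C2 + 2*C1 = 3. Solving gives C1 = 4, C2 = -21/4.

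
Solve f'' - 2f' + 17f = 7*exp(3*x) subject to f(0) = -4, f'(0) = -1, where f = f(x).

f = 7*exp(3*x)/20 - 87*cos(4*x)*exp(x)/20 + 23*exp(x)*sin(4*x)/40

Characteristic equation r² - 2r + 17 = 0 has discriminant (-2)² - 4·(17) = -64 < 0, so r = 1 ± 4i.
Hence f_h = C1*cos(4*x)*exp(x) + C2*exp(x)*sin(4*x).
Try f_p = A*exp(3*x). Substituting into the equation and dividing by exp(3*x) gives A = 7/20, so f_p = 7*exp(3*x)/20.
General solution: f = 7*exp(3*x)/20 + C1*cos(4*x)*exp(x) + C2*exp(x)*sin(4*x).
Apply the initial conditions: f(0) = 7/20 + C1 = -4 and f'(0) = 21/20 + C1 + 4*C2 = -1. Solving gives C1 = -87/20, C2 = 23/40.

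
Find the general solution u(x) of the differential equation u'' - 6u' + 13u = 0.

u = C1*cos(2*x)*exp(3*x) + C2*exp(3*x)*sin(2*x)

Characteristic equation r² - 6r + 13 = 0 has discriminant (-6)² - 4·(13) = -16 < 0, so r = 3 ± 2i.
Hence u_h = C1*cos(2*x)*exp(3*x) + C2*exp(3*x)*sin(2*x).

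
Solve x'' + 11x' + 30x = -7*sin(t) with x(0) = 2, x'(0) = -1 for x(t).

x = -326*exp(-6*t)/37 - 203*sin(t)/962 + 77*cos(t)/962 + 279*exp(-5*t)/26

Characteristic equation r² + 11r + 30 = 0 factors as (r + 5)(r + 6) = 0, so r = -5, -6.
Hence x_h = C1*exp(-5*t) + C2*exp(-6*t).
Try x_p = A*cos(t) + B*sin(t). Substituting and equating the coefficients of cos(t) and sin(t) gives A = 77/962, B = -203/962, so x_p = -203*sin(t)/962 + 77*cos(t)/962.
General solution: x = -203*sin(t)/962 + 77*cos(t)/962 + C1*exp(-5*t) + C2*exp(-6*t).
Apply the initial conditions: x(0) = 77/962 + C1 + C2 = 2 and x'(0) = -203/962 - 6*C2 - 5*C1 = -1. Solving gives C1 = 279/26, C2 = -326/37.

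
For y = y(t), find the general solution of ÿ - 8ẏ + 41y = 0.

Characteristic equation r² - 8r + 41 = 0 has discriminant (-8)² - 4·(41) = -100 < 0, so r = 4 ± 5i.
Hence y_h = C1*cos(5*t)*exp(4*t) + C2*exp(4*t)*sin(5*t).

y = C1*cos(5*t)*exp(4*t) + C2*exp(4*t)*sin(5*t)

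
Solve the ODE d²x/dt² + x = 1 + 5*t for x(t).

Characteristic equation r² + 1 = 0 has discriminant (0)² - 4·(1) = -4 < 0, so r = ± i.
Hence x_h = C1*cos(t) + C2*sin(t).
For the particular solution try x_p = A0 + A1*t. Substituting and matching coefficients of each power of t gives A0 = 1, A1 = 5, so x_p = 1 + 5*t.

x = 1 + 5*t + C1*cos(t) + C2*sin(t)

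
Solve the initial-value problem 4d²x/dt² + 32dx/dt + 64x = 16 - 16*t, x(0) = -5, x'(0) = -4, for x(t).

x = 3/8 - 43*exp(-4*t)/8 - t/4 - 101*t*exp(-4*t)/4

Divide through by 4: x'' + 8x' + 16x = 4 - 4*t.
Characteristic equation r² + 8r + 16 = 0 has discriminant (8)² - 4·(16) = 0, so r = -4 is a repeated root.
Hence x_h = (C1 + C2*t)*exp(-4*t).
For the particular solution try x_p = A0 + A1*t. Substituting and matching coefficients of each power of t gives A0 = 3/8, A1 = -1/4, so x_p = 3/8 - t/4.
General solution: x = 3/8 - t/4 + C1*exp(-4*t) + C2*t*exp(-4*t).
Apply the initial conditions: x(0) = 3/8 + C1 = -5 and x'(0) = -1/4 + C2 - 4*C1 = -4. Solving gives C1 = -43/8, C2 = -101/4.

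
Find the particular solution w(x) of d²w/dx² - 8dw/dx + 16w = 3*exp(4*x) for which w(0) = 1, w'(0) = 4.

Characteristic equation r² - 8r + 16 = 0 has discriminant (-8)² - 4·(16) = 0, so r = 4 is a repeated root.
Hence w_h = (C1 + C2*x)*exp(4*x).
Since exp(4*x) solves the homogeneous equation (r = 4 is a root of multiplicity 2), multiply the trial by x^2. Try w_p = A*x^2*exp(4*x). Substituting into the equation and dividing by exp(4*x) gives A = 3/2, so w_p = 3*x^2*exp(4*x)/2.
General solution: w = C1*exp(4*x) + 3*x^2*exp(4*x)/2 + C2*x*exp(4*x).
Apply the initial conditions: w(0) = C1 = 1 and w'(0) = C2 + 4*C1 = 4. Solving gives C1 = 1, C2 = 0.

w = 3*x**2*exp(4*x)/2 + exp(4*x)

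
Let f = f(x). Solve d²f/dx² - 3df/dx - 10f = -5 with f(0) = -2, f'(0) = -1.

f = 1/2 - 23*exp(-2*x)/14 - 6*exp(5*x)/7

Characteristic equation r² - 3r - 10 = 0 factors as (r - 5)(r + 2) = 0, so r = 5, -2.
Hence f_h = C1*exp(5*x) + C2*exp(-2*x).
For the particular solution try f_p = A0. Substituting and matching coefficients of each power of x gives A0 = 1/2, so f_p = 1/2.
General solution: f = 1/2 + C1*exp(5*x) + C2*exp(-2*x).
Apply the initial conditions: f(0) = 1/2 + C1 + C2 = -2 and f'(0) = -2*C2 + 5*C1 = -1. Solving gives C1 = -6/7, C2 = -23/14.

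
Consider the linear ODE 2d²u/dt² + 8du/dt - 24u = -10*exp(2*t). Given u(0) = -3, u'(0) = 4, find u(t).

Divide through by 2: u'' + 4u' - 12u = -5*exp(2*t).
Characteristic equation r² + 4r - 12 = 0 factors as (r - 2)(r + 6) = 0, so r = 2, -6.
Hence u_h = C1*exp(2*t) + C2*exp(-6*t).
Since exp(2*t) solves the homogeneous equation (r = 2 is a root of multiplicity 1), multiply the trial by t. Try u_p = A*t*exp(2*t). Substituting into the equation and dividing by exp(2*t) gives A = -5/8, so u_p = -5*t*exp(2*t)/8.
General solution: u = C1*exp(2*t) + C2*exp(-6*t) - 5*t*exp(2*t)/8.
Apply the initial conditions: u(0) = C1 + C2 = -3 and u'(0) = -5/8 - 6*C2 + 2*C1 = 4. Solving gives C1 = -107/64, C2 = -85/64.

u = -107*exp(2*t)/64 - 85*exp(-6*t)/64 - 5*t*exp(2*t)/8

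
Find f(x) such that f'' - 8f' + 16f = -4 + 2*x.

Characteristic equation r² - 8r + 16 = 0 has discriminant (-8)² - 4·(16) = 0, so r = 4 is a repeated root.
Hence f_h = (C1 + C2*x)*exp(4*x).
For the particular solution try f_p = A0 + A1*x. Substituting and matching coefficients of each power of x gives A0 = -3/16, A1 = 1/8, so f_p = -3/16 + x/8.

f = -3/16 + x/8 + C1*exp(4*x) + C2*x*exp(4*x)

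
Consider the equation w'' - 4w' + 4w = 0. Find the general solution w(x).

Characteristic equation r² - 4r + 4 = 0 has discriminant (-4)² - 4·(4) = 0, so r = 2 is a repeated root.
Hence w_h = (C1 + C2*x)*exp(2*x).

w = C1*exp(2*x) + C2*x*exp(2*x)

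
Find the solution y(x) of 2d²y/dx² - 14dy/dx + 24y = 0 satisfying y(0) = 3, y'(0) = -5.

Divide through by 2: y'' - 7y' + 12y = 0.
Characteristic equation r² - 7r + 12 = 0 factors as (r - 4)(r - 3) = 0, so r = 4, 3.
Hence y_h = C1*exp(4*x) + C2*exp(3*x).
Apply the initial conditions: y(0) = C1 + C2 = 3 and y'(0) = 3*C2 + 4*C1 = -5. Solving gives C1 = -14, C2 = 17.

y = -14*exp(4*x) + 17*exp(3*x)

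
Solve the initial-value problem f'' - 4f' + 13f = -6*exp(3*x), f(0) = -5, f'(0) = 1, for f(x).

f = -3*exp(3*x)/5 - 22*cos(3*x)*exp(2*x)/5 + 58*exp(2*x)*sin(3*x)/15

Characteristic equation r² - 4r + 13 = 0 has discriminant (-4)² - 4·(13) = -36 < 0, so r = 2 ± 3i.
Hence f_h = C1*cos(3*x)*exp(2*x) + C2*exp(2*x)*sin(3*x).
Try f_p = A*exp(3*x). Substituting into the equation and dividing by exp(3*x) gives A = -3/5, so f_p = -3*exp(3*x)/5.
General solution: f = -3*exp(3*x)/5 + C1*cos(3*x)*exp(2*x) + C2*exp(2*x)*sin(3*x).
Apply the initial conditions: f(0) = -3/5 + C1 = -5 and f'(0) = -9/5 + 2*C1 + 3*C2 = 1. Solving gives C1 = -22/5, C2 = 58/15.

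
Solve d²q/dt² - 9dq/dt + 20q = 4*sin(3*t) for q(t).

Characteristic equation r² - 9r + 20 = 0 factors as (r - 5)(r - 4) = 0, so r = 5, 4.
Hence q_h = C1*exp(5*t) + C2*exp(4*t).
Try q_p = A*cos(3*t) + B*sin(3*t). Substituting and equating the coefficients of cos(3t) and sin(3t) gives A = 54/425, B = 22/425, so q_p = 22*sin(3*t)/425 + 54*cos(3*t)/425.

q = 22*sin(3*t)/425 + 54*cos(3*t)/425 + C1*exp(5*t) + C2*exp(4*t)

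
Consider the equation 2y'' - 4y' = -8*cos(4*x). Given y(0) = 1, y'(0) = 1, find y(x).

Divide through by 2: y'' - 2y' = -4*cos(4*x).
Characteristic equation r² - 2r = 0 factors as (r - 2)r = 0, so r = 2, 0.
Hence y_h = C1*exp(2*x) + C2.
Try y_p = A*cos(4*x) + B*sin(4*x). Substituting and equating the coefficients of cos(4x) and sin(4x) gives A = 1/5, B = 1/10, so y_p = cos(4*x)/5 + sin(4*x)/10.
General solution: y = C2 + cos(4*x)/5 + sin(4*x)/10 + C1*exp(2*x).
Apply the initial conditions: y(0) = 1/5 + C1 + C2 = 1 and y'(0) = 2/5 + 2*C1 = 1. Solving gives C1 = 3/10, C2 = 1/2.

y = 1/2 + cos(4*x)/5 + sin(4*x)/10 + 3*exp(2*x)/10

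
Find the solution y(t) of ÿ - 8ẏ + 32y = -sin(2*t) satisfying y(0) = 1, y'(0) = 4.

y = -7*sin(2*t)/260 - cos(2*t)/65 - exp(4*t)*sin(4*t)/520 + 66*cos(4*t)*exp(4*t)/65

Characteristic equation r² - 8r + 32 = 0 has discriminant (-8)² - 4·(32) = -64 < 0, so r = 4 ± 4i.
Hence y_h = C1*cos(4*t)*exp(4*t) + C2*exp(4*t)*sin(4*t).
Try y_p = A*cos(2*t) + B*sin(2*t). Substituting and equating the coefficients of cos(2t) and sin(2t) gives A = -1/65, B = -7/260, so y_p = -7*sin(2*t)/260 - cos(2*t)/65.
General solution: y = -7*sin(2*t)/260 - cos(2*t)/65 + C1*cos(4*t)*exp(4*t) + C2*exp(4*t)*sin(4*t).
Apply the initial conditions: y(0) = -1/65 + C1 = 1 and y'(0) = -7/130 + 4*C1 + 4*C2 = 4. Solving gives C1 = 66/65, C2 = -1/520.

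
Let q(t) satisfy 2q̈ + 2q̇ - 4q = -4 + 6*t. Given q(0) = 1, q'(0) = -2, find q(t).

q = 1/4 - 3*t/2 + exp(t)/3 + 5*exp(-2*t)/12

Divide through by 2: q'' + q' - 2q = -2 + 3*t.
Characteristic equation r² + r - 2 = 0 factors as (r + 2)(r - 1) = 0, so r = -2, 1.
Hence q_h = C1*exp(-2*t) + C2*exp(t).
For the particular solution try q_p = A0 + A1*t. Substituting and matching coefficients of each power of t gives A0 = 1/4, A1 = -3/2, so q_p = 1/4 - 3*t/2.
General solution: q = 1/4 - 3*t/2 + C1*exp(-2*t) + C2*exp(t).
Apply the initial conditions: q(0) = 1/4 + C1 + C2 = 1 and q'(0) = -3/2 + C2 - 2*C1 = -2. Solving gives C1 = 5/12, C2 = 1/3.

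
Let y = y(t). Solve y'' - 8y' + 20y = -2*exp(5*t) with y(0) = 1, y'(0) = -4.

Characteristic equation r² - 8r + 20 = 0 has discriminant (-8)² - 4·(20) = -16 < 0, so r = 4 ± 2i.
Hence y_h = C1*cos(2*t)*exp(4*t) + C2*exp(4*t)*sin(2*t).
Try y_p = A*exp(5*t). Substituting into the equation and dividing by exp(5*t) gives A = -2/5, so y_p = -2*exp(5*t)/5.
General solution: y = -2*exp(5*t)/5 + C1*cos(2*t)*exp(4*t) + C2*exp(4*t)*sin(2*t).
Apply the initial conditions: y(0) = -2/5 + C1 = 1 and y'(0) = -2 + 2*C2 + 4*C1 = -4. Solving gives C1 = 7/5, C2 = -19/5.

y = -2*exp(5*t)/5 - 19*exp(4*t)*sin(2*t)/5 + 7*cos(2*t)*exp(4*t)/5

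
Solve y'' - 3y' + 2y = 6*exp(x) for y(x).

Characteristic equation r² - 3r + 2 = 0 factors as (r - 1)(r - 2) = 0, so r = 1, 2.
Hence y_h = C1*exp(x) + C2*exp(2*x).
Since exp(x) solves the homogeneous equation (r = 1 is a root of multiplicity 1), multiply the trial by x. Try y_p = A*x*exp(x). Substituting into the equation and dividing by exp(x) gives A = -6, so y_p = -6*x*exp(x).

y = C1*exp(x) + C2*exp(2*x) - 6*x*exp(x)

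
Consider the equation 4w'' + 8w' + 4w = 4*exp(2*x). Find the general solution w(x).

Divide through by 4: w'' + 2w' + w = exp(2*x).
Characteristic equation r² + 2r + 1 = 0 has discriminant (2)² - 4·(1) = 0, so r = -1 is a repeated root.
Hence w_h = (C1 + C2*x)*exp(-x).
Try w_p = A*exp(2*x). Substituting into the equation and dividing by exp(2*x) gives A = 1/9, so w_p = exp(2*x)/9.

w = exp(2*x)/9 + C1*exp(-x) + C2*x*exp(-x)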